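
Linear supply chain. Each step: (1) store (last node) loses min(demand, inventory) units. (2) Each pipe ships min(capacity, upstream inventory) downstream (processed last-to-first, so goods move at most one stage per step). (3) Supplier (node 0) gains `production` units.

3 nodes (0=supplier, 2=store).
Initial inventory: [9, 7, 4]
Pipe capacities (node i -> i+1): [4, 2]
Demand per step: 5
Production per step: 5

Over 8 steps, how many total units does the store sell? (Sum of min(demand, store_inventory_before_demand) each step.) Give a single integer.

Step 1: sold=4 (running total=4) -> [10 9 2]
Step 2: sold=2 (running total=6) -> [11 11 2]
Step 3: sold=2 (running total=8) -> [12 13 2]
Step 4: sold=2 (running total=10) -> [13 15 2]
Step 5: sold=2 (running total=12) -> [14 17 2]
Step 6: sold=2 (running total=14) -> [15 19 2]
Step 7: sold=2 (running total=16) -> [16 21 2]
Step 8: sold=2 (running total=18) -> [17 23 2]

Answer: 18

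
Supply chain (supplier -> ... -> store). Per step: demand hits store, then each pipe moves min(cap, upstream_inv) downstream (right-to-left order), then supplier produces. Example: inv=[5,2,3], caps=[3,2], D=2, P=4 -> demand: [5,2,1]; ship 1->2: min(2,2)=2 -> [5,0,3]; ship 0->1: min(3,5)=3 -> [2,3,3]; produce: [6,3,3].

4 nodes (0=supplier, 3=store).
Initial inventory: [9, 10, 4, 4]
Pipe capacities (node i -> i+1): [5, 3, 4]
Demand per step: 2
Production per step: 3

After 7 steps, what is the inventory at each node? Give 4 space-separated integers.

Step 1: demand=2,sold=2 ship[2->3]=4 ship[1->2]=3 ship[0->1]=5 prod=3 -> inv=[7 12 3 6]
Step 2: demand=2,sold=2 ship[2->3]=3 ship[1->2]=3 ship[0->1]=5 prod=3 -> inv=[5 14 3 7]
Step 3: demand=2,sold=2 ship[2->3]=3 ship[1->2]=3 ship[0->1]=5 prod=3 -> inv=[3 16 3 8]
Step 4: demand=2,sold=2 ship[2->3]=3 ship[1->2]=3 ship[0->1]=3 prod=3 -> inv=[3 16 3 9]
Step 5: demand=2,sold=2 ship[2->3]=3 ship[1->2]=3 ship[0->1]=3 prod=3 -> inv=[3 16 3 10]
Step 6: demand=2,sold=2 ship[2->3]=3 ship[1->2]=3 ship[0->1]=3 prod=3 -> inv=[3 16 3 11]
Step 7: demand=2,sold=2 ship[2->3]=3 ship[1->2]=3 ship[0->1]=3 prod=3 -> inv=[3 16 3 12]

3 16 3 12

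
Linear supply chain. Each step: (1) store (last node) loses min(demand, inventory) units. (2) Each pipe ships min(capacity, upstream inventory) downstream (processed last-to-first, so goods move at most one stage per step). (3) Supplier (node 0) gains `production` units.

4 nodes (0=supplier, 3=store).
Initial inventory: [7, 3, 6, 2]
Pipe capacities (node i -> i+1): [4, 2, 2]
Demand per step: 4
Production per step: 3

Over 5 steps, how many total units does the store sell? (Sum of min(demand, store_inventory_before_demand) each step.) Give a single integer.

Answer: 10

Derivation:
Step 1: sold=2 (running total=2) -> [6 5 6 2]
Step 2: sold=2 (running total=4) -> [5 7 6 2]
Step 3: sold=2 (running total=6) -> [4 9 6 2]
Step 4: sold=2 (running total=8) -> [3 11 6 2]
Step 5: sold=2 (running total=10) -> [3 12 6 2]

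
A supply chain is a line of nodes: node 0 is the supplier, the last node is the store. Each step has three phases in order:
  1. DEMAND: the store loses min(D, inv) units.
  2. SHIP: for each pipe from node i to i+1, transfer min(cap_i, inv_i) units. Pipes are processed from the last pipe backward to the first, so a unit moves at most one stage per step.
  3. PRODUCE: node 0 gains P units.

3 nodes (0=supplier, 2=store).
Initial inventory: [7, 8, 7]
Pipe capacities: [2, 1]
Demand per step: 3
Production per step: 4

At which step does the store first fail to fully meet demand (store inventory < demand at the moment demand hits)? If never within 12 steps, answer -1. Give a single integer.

Step 1: demand=3,sold=3 ship[1->2]=1 ship[0->1]=2 prod=4 -> [9 9 5]
Step 2: demand=3,sold=3 ship[1->2]=1 ship[0->1]=2 prod=4 -> [11 10 3]
Step 3: demand=3,sold=3 ship[1->2]=1 ship[0->1]=2 prod=4 -> [13 11 1]
Step 4: demand=3,sold=1 ship[1->2]=1 ship[0->1]=2 prod=4 -> [15 12 1]
Step 5: demand=3,sold=1 ship[1->2]=1 ship[0->1]=2 prod=4 -> [17 13 1]
Step 6: demand=3,sold=1 ship[1->2]=1 ship[0->1]=2 prod=4 -> [19 14 1]
Step 7: demand=3,sold=1 ship[1->2]=1 ship[0->1]=2 prod=4 -> [21 15 1]
Step 8: demand=3,sold=1 ship[1->2]=1 ship[0->1]=2 prod=4 -> [23 16 1]
Step 9: demand=3,sold=1 ship[1->2]=1 ship[0->1]=2 prod=4 -> [25 17 1]
Step 10: demand=3,sold=1 ship[1->2]=1 ship[0->1]=2 prod=4 -> [27 18 1]
Step 11: demand=3,sold=1 ship[1->2]=1 ship[0->1]=2 prod=4 -> [29 19 1]
Step 12: demand=3,sold=1 ship[1->2]=1 ship[0->1]=2 prod=4 -> [31 20 1]
First stockout at step 4

4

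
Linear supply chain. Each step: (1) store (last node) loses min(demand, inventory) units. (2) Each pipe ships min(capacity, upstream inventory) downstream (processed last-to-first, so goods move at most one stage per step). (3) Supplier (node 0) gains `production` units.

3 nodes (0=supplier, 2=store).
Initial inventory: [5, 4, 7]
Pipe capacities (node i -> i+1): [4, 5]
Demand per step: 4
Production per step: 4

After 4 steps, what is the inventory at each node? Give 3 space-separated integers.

Step 1: demand=4,sold=4 ship[1->2]=4 ship[0->1]=4 prod=4 -> inv=[5 4 7]
Step 2: demand=4,sold=4 ship[1->2]=4 ship[0->1]=4 prod=4 -> inv=[5 4 7]
Step 3: demand=4,sold=4 ship[1->2]=4 ship[0->1]=4 prod=4 -> inv=[5 4 7]
Step 4: demand=4,sold=4 ship[1->2]=4 ship[0->1]=4 prod=4 -> inv=[5 4 7]

5 4 7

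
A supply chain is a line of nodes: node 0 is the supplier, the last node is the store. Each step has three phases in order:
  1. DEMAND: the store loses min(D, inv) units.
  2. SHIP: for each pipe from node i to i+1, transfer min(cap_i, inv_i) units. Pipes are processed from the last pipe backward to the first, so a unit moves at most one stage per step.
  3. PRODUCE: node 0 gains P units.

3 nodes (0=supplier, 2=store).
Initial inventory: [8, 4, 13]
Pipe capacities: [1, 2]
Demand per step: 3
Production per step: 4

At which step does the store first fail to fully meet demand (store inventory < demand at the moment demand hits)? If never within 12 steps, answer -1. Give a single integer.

Step 1: demand=3,sold=3 ship[1->2]=2 ship[0->1]=1 prod=4 -> [11 3 12]
Step 2: demand=3,sold=3 ship[1->2]=2 ship[0->1]=1 prod=4 -> [14 2 11]
Step 3: demand=3,sold=3 ship[1->2]=2 ship[0->1]=1 prod=4 -> [17 1 10]
Step 4: demand=3,sold=3 ship[1->2]=1 ship[0->1]=1 prod=4 -> [20 1 8]
Step 5: demand=3,sold=3 ship[1->2]=1 ship[0->1]=1 prod=4 -> [23 1 6]
Step 6: demand=3,sold=3 ship[1->2]=1 ship[0->1]=1 prod=4 -> [26 1 4]
Step 7: demand=3,sold=3 ship[1->2]=1 ship[0->1]=1 prod=4 -> [29 1 2]
Step 8: demand=3,sold=2 ship[1->2]=1 ship[0->1]=1 prod=4 -> [32 1 1]
Step 9: demand=3,sold=1 ship[1->2]=1 ship[0->1]=1 prod=4 -> [35 1 1]
Step 10: demand=3,sold=1 ship[1->2]=1 ship[0->1]=1 prod=4 -> [38 1 1]
Step 11: demand=3,sold=1 ship[1->2]=1 ship[0->1]=1 prod=4 -> [41 1 1]
Step 12: demand=3,sold=1 ship[1->2]=1 ship[0->1]=1 prod=4 -> [44 1 1]
First stockout at step 8

8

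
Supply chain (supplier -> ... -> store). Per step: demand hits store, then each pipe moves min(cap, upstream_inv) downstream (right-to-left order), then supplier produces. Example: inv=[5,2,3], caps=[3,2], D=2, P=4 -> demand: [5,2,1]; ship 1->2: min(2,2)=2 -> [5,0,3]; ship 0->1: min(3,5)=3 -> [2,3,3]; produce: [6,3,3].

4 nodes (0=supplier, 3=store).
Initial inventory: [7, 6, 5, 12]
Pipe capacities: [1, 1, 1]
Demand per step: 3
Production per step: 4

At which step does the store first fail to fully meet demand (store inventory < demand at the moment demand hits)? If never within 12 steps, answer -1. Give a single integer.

Step 1: demand=3,sold=3 ship[2->3]=1 ship[1->2]=1 ship[0->1]=1 prod=4 -> [10 6 5 10]
Step 2: demand=3,sold=3 ship[2->3]=1 ship[1->2]=1 ship[0->1]=1 prod=4 -> [13 6 5 8]
Step 3: demand=3,sold=3 ship[2->3]=1 ship[1->2]=1 ship[0->1]=1 prod=4 -> [16 6 5 6]
Step 4: demand=3,sold=3 ship[2->3]=1 ship[1->2]=1 ship[0->1]=1 prod=4 -> [19 6 5 4]
Step 5: demand=3,sold=3 ship[2->3]=1 ship[1->2]=1 ship[0->1]=1 prod=4 -> [22 6 5 2]
Step 6: demand=3,sold=2 ship[2->3]=1 ship[1->2]=1 ship[0->1]=1 prod=4 -> [25 6 5 1]
Step 7: demand=3,sold=1 ship[2->3]=1 ship[1->2]=1 ship[0->1]=1 prod=4 -> [28 6 5 1]
Step 8: demand=3,sold=1 ship[2->3]=1 ship[1->2]=1 ship[0->1]=1 prod=4 -> [31 6 5 1]
Step 9: demand=3,sold=1 ship[2->3]=1 ship[1->2]=1 ship[0->1]=1 prod=4 -> [34 6 5 1]
Step 10: demand=3,sold=1 ship[2->3]=1 ship[1->2]=1 ship[0->1]=1 prod=4 -> [37 6 5 1]
Step 11: demand=3,sold=1 ship[2->3]=1 ship[1->2]=1 ship[0->1]=1 prod=4 -> [40 6 5 1]
Step 12: demand=3,sold=1 ship[2->3]=1 ship[1->2]=1 ship[0->1]=1 prod=4 -> [43 6 5 1]
First stockout at step 6

6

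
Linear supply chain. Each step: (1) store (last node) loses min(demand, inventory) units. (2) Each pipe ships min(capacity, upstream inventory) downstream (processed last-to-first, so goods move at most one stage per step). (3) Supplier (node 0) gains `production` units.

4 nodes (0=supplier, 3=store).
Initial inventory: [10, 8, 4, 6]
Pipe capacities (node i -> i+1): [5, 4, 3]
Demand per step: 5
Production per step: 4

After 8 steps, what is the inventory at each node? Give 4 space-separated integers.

Step 1: demand=5,sold=5 ship[2->3]=3 ship[1->2]=4 ship[0->1]=5 prod=4 -> inv=[9 9 5 4]
Step 2: demand=5,sold=4 ship[2->3]=3 ship[1->2]=4 ship[0->1]=5 prod=4 -> inv=[8 10 6 3]
Step 3: demand=5,sold=3 ship[2->3]=3 ship[1->2]=4 ship[0->1]=5 prod=4 -> inv=[7 11 7 3]
Step 4: demand=5,sold=3 ship[2->3]=3 ship[1->2]=4 ship[0->1]=5 prod=4 -> inv=[6 12 8 3]
Step 5: demand=5,sold=3 ship[2->3]=3 ship[1->2]=4 ship[0->1]=5 prod=4 -> inv=[5 13 9 3]
Step 6: demand=5,sold=3 ship[2->3]=3 ship[1->2]=4 ship[0->1]=5 prod=4 -> inv=[4 14 10 3]
Step 7: demand=5,sold=3 ship[2->3]=3 ship[1->2]=4 ship[0->1]=4 prod=4 -> inv=[4 14 11 3]
Step 8: demand=5,sold=3 ship[2->3]=3 ship[1->2]=4 ship[0->1]=4 prod=4 -> inv=[4 14 12 3]

4 14 12 3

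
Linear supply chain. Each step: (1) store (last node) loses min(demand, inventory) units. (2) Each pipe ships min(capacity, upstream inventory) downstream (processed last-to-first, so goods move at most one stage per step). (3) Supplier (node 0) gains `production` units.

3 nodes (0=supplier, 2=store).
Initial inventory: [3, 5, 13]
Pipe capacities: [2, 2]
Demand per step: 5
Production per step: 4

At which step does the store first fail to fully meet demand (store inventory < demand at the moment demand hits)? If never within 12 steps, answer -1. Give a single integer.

Step 1: demand=5,sold=5 ship[1->2]=2 ship[0->1]=2 prod=4 -> [5 5 10]
Step 2: demand=5,sold=5 ship[1->2]=2 ship[0->1]=2 prod=4 -> [7 5 7]
Step 3: demand=5,sold=5 ship[1->2]=2 ship[0->1]=2 prod=4 -> [9 5 4]
Step 4: demand=5,sold=4 ship[1->2]=2 ship[0->1]=2 prod=4 -> [11 5 2]
Step 5: demand=5,sold=2 ship[1->2]=2 ship[0->1]=2 prod=4 -> [13 5 2]
Step 6: demand=5,sold=2 ship[1->2]=2 ship[0->1]=2 prod=4 -> [15 5 2]
Step 7: demand=5,sold=2 ship[1->2]=2 ship[0->1]=2 prod=4 -> [17 5 2]
Step 8: demand=5,sold=2 ship[1->2]=2 ship[0->1]=2 prod=4 -> [19 5 2]
Step 9: demand=5,sold=2 ship[1->2]=2 ship[0->1]=2 prod=4 -> [21 5 2]
Step 10: demand=5,sold=2 ship[1->2]=2 ship[0->1]=2 prod=4 -> [23 5 2]
Step 11: demand=5,sold=2 ship[1->2]=2 ship[0->1]=2 prod=4 -> [25 5 2]
Step 12: demand=5,sold=2 ship[1->2]=2 ship[0->1]=2 prod=4 -> [27 5 2]
First stockout at step 4

4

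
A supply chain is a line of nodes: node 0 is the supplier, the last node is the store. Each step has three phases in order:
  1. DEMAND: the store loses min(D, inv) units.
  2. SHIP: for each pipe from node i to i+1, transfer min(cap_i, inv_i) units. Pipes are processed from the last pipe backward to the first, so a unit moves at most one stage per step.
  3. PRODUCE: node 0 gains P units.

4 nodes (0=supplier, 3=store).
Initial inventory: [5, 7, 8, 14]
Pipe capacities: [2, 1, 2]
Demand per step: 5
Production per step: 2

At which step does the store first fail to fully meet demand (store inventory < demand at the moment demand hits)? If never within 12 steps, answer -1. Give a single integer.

Step 1: demand=5,sold=5 ship[2->3]=2 ship[1->2]=1 ship[0->1]=2 prod=2 -> [5 8 7 11]
Step 2: demand=5,sold=5 ship[2->3]=2 ship[1->2]=1 ship[0->1]=2 prod=2 -> [5 9 6 8]
Step 3: demand=5,sold=5 ship[2->3]=2 ship[1->2]=1 ship[0->1]=2 prod=2 -> [5 10 5 5]
Step 4: demand=5,sold=5 ship[2->3]=2 ship[1->2]=1 ship[0->1]=2 prod=2 -> [5 11 4 2]
Step 5: demand=5,sold=2 ship[2->3]=2 ship[1->2]=1 ship[0->1]=2 prod=2 -> [5 12 3 2]
Step 6: demand=5,sold=2 ship[2->3]=2 ship[1->2]=1 ship[0->1]=2 prod=2 -> [5 13 2 2]
Step 7: demand=5,sold=2 ship[2->3]=2 ship[1->2]=1 ship[0->1]=2 prod=2 -> [5 14 1 2]
Step 8: demand=5,sold=2 ship[2->3]=1 ship[1->2]=1 ship[0->1]=2 prod=2 -> [5 15 1 1]
Step 9: demand=5,sold=1 ship[2->3]=1 ship[1->2]=1 ship[0->1]=2 prod=2 -> [5 16 1 1]
Step 10: demand=5,sold=1 ship[2->3]=1 ship[1->2]=1 ship[0->1]=2 prod=2 -> [5 17 1 1]
Step 11: demand=5,sold=1 ship[2->3]=1 ship[1->2]=1 ship[0->1]=2 prod=2 -> [5 18 1 1]
Step 12: demand=5,sold=1 ship[2->3]=1 ship[1->2]=1 ship[0->1]=2 prod=2 -> [5 19 1 1]
First stockout at step 5

5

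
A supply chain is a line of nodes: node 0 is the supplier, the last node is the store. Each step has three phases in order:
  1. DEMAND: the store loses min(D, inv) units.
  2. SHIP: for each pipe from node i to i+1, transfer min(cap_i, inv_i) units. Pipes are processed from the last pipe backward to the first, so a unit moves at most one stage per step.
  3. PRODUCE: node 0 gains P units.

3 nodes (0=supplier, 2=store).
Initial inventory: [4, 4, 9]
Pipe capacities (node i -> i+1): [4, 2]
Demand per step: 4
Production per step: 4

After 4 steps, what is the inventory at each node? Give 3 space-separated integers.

Step 1: demand=4,sold=4 ship[1->2]=2 ship[0->1]=4 prod=4 -> inv=[4 6 7]
Step 2: demand=4,sold=4 ship[1->2]=2 ship[0->1]=4 prod=4 -> inv=[4 8 5]
Step 3: demand=4,sold=4 ship[1->2]=2 ship[0->1]=4 prod=4 -> inv=[4 10 3]
Step 4: demand=4,sold=3 ship[1->2]=2 ship[0->1]=4 prod=4 -> inv=[4 12 2]

4 12 2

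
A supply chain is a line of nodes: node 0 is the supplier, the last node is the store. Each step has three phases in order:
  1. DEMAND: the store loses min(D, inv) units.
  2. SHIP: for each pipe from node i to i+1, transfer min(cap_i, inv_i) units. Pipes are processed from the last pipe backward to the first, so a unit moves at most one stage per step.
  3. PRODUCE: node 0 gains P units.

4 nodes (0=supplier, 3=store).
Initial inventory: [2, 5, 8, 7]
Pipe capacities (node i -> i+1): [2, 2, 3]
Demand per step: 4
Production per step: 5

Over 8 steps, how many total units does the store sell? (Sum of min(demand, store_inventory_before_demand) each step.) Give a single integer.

Answer: 27

Derivation:
Step 1: sold=4 (running total=4) -> [5 5 7 6]
Step 2: sold=4 (running total=8) -> [8 5 6 5]
Step 3: sold=4 (running total=12) -> [11 5 5 4]
Step 4: sold=4 (running total=16) -> [14 5 4 3]
Step 5: sold=3 (running total=19) -> [17 5 3 3]
Step 6: sold=3 (running total=22) -> [20 5 2 3]
Step 7: sold=3 (running total=25) -> [23 5 2 2]
Step 8: sold=2 (running total=27) -> [26 5 2 2]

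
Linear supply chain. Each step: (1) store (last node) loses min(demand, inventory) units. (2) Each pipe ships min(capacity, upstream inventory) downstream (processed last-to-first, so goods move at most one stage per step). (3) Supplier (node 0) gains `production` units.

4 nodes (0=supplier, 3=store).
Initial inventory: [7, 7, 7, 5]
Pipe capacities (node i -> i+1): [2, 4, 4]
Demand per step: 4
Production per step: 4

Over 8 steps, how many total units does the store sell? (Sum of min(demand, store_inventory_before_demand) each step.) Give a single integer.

Step 1: sold=4 (running total=4) -> [9 5 7 5]
Step 2: sold=4 (running total=8) -> [11 3 7 5]
Step 3: sold=4 (running total=12) -> [13 2 6 5]
Step 4: sold=4 (running total=16) -> [15 2 4 5]
Step 5: sold=4 (running total=20) -> [17 2 2 5]
Step 6: sold=4 (running total=24) -> [19 2 2 3]
Step 7: sold=3 (running total=27) -> [21 2 2 2]
Step 8: sold=2 (running total=29) -> [23 2 2 2]

Answer: 29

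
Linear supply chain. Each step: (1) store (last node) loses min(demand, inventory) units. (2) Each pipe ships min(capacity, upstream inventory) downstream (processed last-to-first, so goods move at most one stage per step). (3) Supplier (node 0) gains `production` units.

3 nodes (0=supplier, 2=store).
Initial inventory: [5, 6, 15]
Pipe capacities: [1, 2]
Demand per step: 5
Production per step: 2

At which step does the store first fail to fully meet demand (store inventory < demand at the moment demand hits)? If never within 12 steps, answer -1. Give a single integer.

Step 1: demand=5,sold=5 ship[1->2]=2 ship[0->1]=1 prod=2 -> [6 5 12]
Step 2: demand=5,sold=5 ship[1->2]=2 ship[0->1]=1 prod=2 -> [7 4 9]
Step 3: demand=5,sold=5 ship[1->2]=2 ship[0->1]=1 prod=2 -> [8 3 6]
Step 4: demand=5,sold=5 ship[1->2]=2 ship[0->1]=1 prod=2 -> [9 2 3]
Step 5: demand=5,sold=3 ship[1->2]=2 ship[0->1]=1 prod=2 -> [10 1 2]
Step 6: demand=5,sold=2 ship[1->2]=1 ship[0->1]=1 prod=2 -> [11 1 1]
Step 7: demand=5,sold=1 ship[1->2]=1 ship[0->1]=1 prod=2 -> [12 1 1]
Step 8: demand=5,sold=1 ship[1->2]=1 ship[0->1]=1 prod=2 -> [13 1 1]
Step 9: demand=5,sold=1 ship[1->2]=1 ship[0->1]=1 prod=2 -> [14 1 1]
Step 10: demand=5,sold=1 ship[1->2]=1 ship[0->1]=1 prod=2 -> [15 1 1]
Step 11: demand=5,sold=1 ship[1->2]=1 ship[0->1]=1 prod=2 -> [16 1 1]
Step 12: demand=5,sold=1 ship[1->2]=1 ship[0->1]=1 prod=2 -> [17 1 1]
First stockout at step 5

5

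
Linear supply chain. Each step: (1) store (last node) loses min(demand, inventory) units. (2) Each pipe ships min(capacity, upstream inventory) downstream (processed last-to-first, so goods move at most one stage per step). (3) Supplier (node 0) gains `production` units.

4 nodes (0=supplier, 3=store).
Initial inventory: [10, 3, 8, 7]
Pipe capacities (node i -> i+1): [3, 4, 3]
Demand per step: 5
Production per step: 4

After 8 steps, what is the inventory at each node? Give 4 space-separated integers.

Step 1: demand=5,sold=5 ship[2->3]=3 ship[1->2]=3 ship[0->1]=3 prod=4 -> inv=[11 3 8 5]
Step 2: demand=5,sold=5 ship[2->3]=3 ship[1->2]=3 ship[0->1]=3 prod=4 -> inv=[12 3 8 3]
Step 3: demand=5,sold=3 ship[2->3]=3 ship[1->2]=3 ship[0->1]=3 prod=4 -> inv=[13 3 8 3]
Step 4: demand=5,sold=3 ship[2->3]=3 ship[1->2]=3 ship[0->1]=3 prod=4 -> inv=[14 3 8 3]
Step 5: demand=5,sold=3 ship[2->3]=3 ship[1->2]=3 ship[0->1]=3 prod=4 -> inv=[15 3 8 3]
Step 6: demand=5,sold=3 ship[2->3]=3 ship[1->2]=3 ship[0->1]=3 prod=4 -> inv=[16 3 8 3]
Step 7: demand=5,sold=3 ship[2->3]=3 ship[1->2]=3 ship[0->1]=3 prod=4 -> inv=[17 3 8 3]
Step 8: demand=5,sold=3 ship[2->3]=3 ship[1->2]=3 ship[0->1]=3 prod=4 -> inv=[18 3 8 3]

18 3 8 3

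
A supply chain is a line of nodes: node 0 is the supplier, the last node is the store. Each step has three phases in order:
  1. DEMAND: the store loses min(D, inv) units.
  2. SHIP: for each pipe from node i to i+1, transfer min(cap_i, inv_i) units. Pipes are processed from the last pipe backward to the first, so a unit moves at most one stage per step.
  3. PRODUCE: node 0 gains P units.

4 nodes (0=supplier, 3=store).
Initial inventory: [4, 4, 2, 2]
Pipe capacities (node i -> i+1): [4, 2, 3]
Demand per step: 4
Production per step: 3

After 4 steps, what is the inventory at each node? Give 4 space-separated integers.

Step 1: demand=4,sold=2 ship[2->3]=2 ship[1->2]=2 ship[0->1]=4 prod=3 -> inv=[3 6 2 2]
Step 2: demand=4,sold=2 ship[2->3]=2 ship[1->2]=2 ship[0->1]=3 prod=3 -> inv=[3 7 2 2]
Step 3: demand=4,sold=2 ship[2->3]=2 ship[1->2]=2 ship[0->1]=3 prod=3 -> inv=[3 8 2 2]
Step 4: demand=4,sold=2 ship[2->3]=2 ship[1->2]=2 ship[0->1]=3 prod=3 -> inv=[3 9 2 2]

3 9 2 2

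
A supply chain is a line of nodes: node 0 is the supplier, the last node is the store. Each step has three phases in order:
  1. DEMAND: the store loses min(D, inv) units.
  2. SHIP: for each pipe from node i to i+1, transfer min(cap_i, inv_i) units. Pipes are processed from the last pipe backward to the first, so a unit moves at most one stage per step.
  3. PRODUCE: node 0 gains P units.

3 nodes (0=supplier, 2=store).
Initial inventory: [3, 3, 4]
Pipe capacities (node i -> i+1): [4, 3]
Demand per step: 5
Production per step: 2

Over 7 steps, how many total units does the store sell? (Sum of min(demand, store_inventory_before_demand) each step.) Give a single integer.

Step 1: sold=4 (running total=4) -> [2 3 3]
Step 2: sold=3 (running total=7) -> [2 2 3]
Step 3: sold=3 (running total=10) -> [2 2 2]
Step 4: sold=2 (running total=12) -> [2 2 2]
Step 5: sold=2 (running total=14) -> [2 2 2]
Step 6: sold=2 (running total=16) -> [2 2 2]
Step 7: sold=2 (running total=18) -> [2 2 2]

Answer: 18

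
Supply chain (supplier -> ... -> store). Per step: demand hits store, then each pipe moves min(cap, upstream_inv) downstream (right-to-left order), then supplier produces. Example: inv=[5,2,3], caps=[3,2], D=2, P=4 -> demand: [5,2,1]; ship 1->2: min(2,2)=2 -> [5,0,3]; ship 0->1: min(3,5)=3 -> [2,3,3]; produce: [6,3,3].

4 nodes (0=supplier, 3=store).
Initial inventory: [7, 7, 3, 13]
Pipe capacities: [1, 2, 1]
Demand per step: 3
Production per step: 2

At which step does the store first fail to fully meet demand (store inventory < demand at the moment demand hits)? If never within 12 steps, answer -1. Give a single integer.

Step 1: demand=3,sold=3 ship[2->3]=1 ship[1->2]=2 ship[0->1]=1 prod=2 -> [8 6 4 11]
Step 2: demand=3,sold=3 ship[2->3]=1 ship[1->2]=2 ship[0->1]=1 prod=2 -> [9 5 5 9]
Step 3: demand=3,sold=3 ship[2->3]=1 ship[1->2]=2 ship[0->1]=1 prod=2 -> [10 4 6 7]
Step 4: demand=3,sold=3 ship[2->3]=1 ship[1->2]=2 ship[0->1]=1 prod=2 -> [11 3 7 5]
Step 5: demand=3,sold=3 ship[2->3]=1 ship[1->2]=2 ship[0->1]=1 prod=2 -> [12 2 8 3]
Step 6: demand=3,sold=3 ship[2->3]=1 ship[1->2]=2 ship[0->1]=1 prod=2 -> [13 1 9 1]
Step 7: demand=3,sold=1 ship[2->3]=1 ship[1->2]=1 ship[0->1]=1 prod=2 -> [14 1 9 1]
Step 8: demand=3,sold=1 ship[2->3]=1 ship[1->2]=1 ship[0->1]=1 prod=2 -> [15 1 9 1]
Step 9: demand=3,sold=1 ship[2->3]=1 ship[1->2]=1 ship[0->1]=1 prod=2 -> [16 1 9 1]
Step 10: demand=3,sold=1 ship[2->3]=1 ship[1->2]=1 ship[0->1]=1 prod=2 -> [17 1 9 1]
Step 11: demand=3,sold=1 ship[2->3]=1 ship[1->2]=1 ship[0->1]=1 prod=2 -> [18 1 9 1]
Step 12: demand=3,sold=1 ship[2->3]=1 ship[1->2]=1 ship[0->1]=1 prod=2 -> [19 1 9 1]
First stockout at step 7

7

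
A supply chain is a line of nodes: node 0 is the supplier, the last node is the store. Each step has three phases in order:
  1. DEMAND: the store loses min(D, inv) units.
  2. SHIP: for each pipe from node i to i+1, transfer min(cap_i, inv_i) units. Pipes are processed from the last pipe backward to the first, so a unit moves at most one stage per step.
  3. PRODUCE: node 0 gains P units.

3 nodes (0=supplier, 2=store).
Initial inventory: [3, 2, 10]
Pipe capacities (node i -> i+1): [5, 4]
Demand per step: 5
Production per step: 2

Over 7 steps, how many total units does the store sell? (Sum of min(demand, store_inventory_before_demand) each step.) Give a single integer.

Answer: 23

Derivation:
Step 1: sold=5 (running total=5) -> [2 3 7]
Step 2: sold=5 (running total=10) -> [2 2 5]
Step 3: sold=5 (running total=15) -> [2 2 2]
Step 4: sold=2 (running total=17) -> [2 2 2]
Step 5: sold=2 (running total=19) -> [2 2 2]
Step 6: sold=2 (running total=21) -> [2 2 2]
Step 7: sold=2 (running total=23) -> [2 2 2]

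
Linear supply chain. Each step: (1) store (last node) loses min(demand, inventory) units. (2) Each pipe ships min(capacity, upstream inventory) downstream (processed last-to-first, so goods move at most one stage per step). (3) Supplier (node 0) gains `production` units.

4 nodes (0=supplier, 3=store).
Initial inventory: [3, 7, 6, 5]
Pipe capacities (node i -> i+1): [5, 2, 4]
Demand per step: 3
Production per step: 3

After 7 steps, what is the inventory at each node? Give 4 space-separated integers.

Step 1: demand=3,sold=3 ship[2->3]=4 ship[1->2]=2 ship[0->1]=3 prod=3 -> inv=[3 8 4 6]
Step 2: demand=3,sold=3 ship[2->3]=4 ship[1->2]=2 ship[0->1]=3 prod=3 -> inv=[3 9 2 7]
Step 3: demand=3,sold=3 ship[2->3]=2 ship[1->2]=2 ship[0->1]=3 prod=3 -> inv=[3 10 2 6]
Step 4: demand=3,sold=3 ship[2->3]=2 ship[1->2]=2 ship[0->1]=3 prod=3 -> inv=[3 11 2 5]
Step 5: demand=3,sold=3 ship[2->3]=2 ship[1->2]=2 ship[0->1]=3 prod=3 -> inv=[3 12 2 4]
Step 6: demand=3,sold=3 ship[2->3]=2 ship[1->2]=2 ship[0->1]=3 prod=3 -> inv=[3 13 2 3]
Step 7: demand=3,sold=3 ship[2->3]=2 ship[1->2]=2 ship[0->1]=3 prod=3 -> inv=[3 14 2 2]

3 14 2 2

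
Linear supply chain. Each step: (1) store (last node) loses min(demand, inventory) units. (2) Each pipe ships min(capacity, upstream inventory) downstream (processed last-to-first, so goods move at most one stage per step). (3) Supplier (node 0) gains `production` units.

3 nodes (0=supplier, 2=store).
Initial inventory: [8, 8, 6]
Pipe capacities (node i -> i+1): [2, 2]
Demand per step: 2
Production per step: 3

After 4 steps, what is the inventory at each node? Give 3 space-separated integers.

Step 1: demand=2,sold=2 ship[1->2]=2 ship[0->1]=2 prod=3 -> inv=[9 8 6]
Step 2: demand=2,sold=2 ship[1->2]=2 ship[0->1]=2 prod=3 -> inv=[10 8 6]
Step 3: demand=2,sold=2 ship[1->2]=2 ship[0->1]=2 prod=3 -> inv=[11 8 6]
Step 4: demand=2,sold=2 ship[1->2]=2 ship[0->1]=2 prod=3 -> inv=[12 8 6]

12 8 6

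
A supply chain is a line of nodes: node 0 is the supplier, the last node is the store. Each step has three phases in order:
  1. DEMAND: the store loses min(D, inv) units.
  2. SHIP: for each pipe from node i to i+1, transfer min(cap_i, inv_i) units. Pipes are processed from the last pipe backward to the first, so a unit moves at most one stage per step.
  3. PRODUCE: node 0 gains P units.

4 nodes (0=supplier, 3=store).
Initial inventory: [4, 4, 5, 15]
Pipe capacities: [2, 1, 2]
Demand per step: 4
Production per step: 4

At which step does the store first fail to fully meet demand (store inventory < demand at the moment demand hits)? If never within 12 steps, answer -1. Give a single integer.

Step 1: demand=4,sold=4 ship[2->3]=2 ship[1->2]=1 ship[0->1]=2 prod=4 -> [6 5 4 13]
Step 2: demand=4,sold=4 ship[2->3]=2 ship[1->2]=1 ship[0->1]=2 prod=4 -> [8 6 3 11]
Step 3: demand=4,sold=4 ship[2->3]=2 ship[1->2]=1 ship[0->1]=2 prod=4 -> [10 7 2 9]
Step 4: demand=4,sold=4 ship[2->3]=2 ship[1->2]=1 ship[0->1]=2 prod=4 -> [12 8 1 7]
Step 5: demand=4,sold=4 ship[2->3]=1 ship[1->2]=1 ship[0->1]=2 prod=4 -> [14 9 1 4]
Step 6: demand=4,sold=4 ship[2->3]=1 ship[1->2]=1 ship[0->1]=2 prod=4 -> [16 10 1 1]
Step 7: demand=4,sold=1 ship[2->3]=1 ship[1->2]=1 ship[0->1]=2 prod=4 -> [18 11 1 1]
Step 8: demand=4,sold=1 ship[2->3]=1 ship[1->2]=1 ship[0->1]=2 prod=4 -> [20 12 1 1]
Step 9: demand=4,sold=1 ship[2->3]=1 ship[1->2]=1 ship[0->1]=2 prod=4 -> [22 13 1 1]
Step 10: demand=4,sold=1 ship[2->3]=1 ship[1->2]=1 ship[0->1]=2 prod=4 -> [24 14 1 1]
Step 11: demand=4,sold=1 ship[2->3]=1 ship[1->2]=1 ship[0->1]=2 prod=4 -> [26 15 1 1]
Step 12: demand=4,sold=1 ship[2->3]=1 ship[1->2]=1 ship[0->1]=2 prod=4 -> [28 16 1 1]
First stockout at step 7

7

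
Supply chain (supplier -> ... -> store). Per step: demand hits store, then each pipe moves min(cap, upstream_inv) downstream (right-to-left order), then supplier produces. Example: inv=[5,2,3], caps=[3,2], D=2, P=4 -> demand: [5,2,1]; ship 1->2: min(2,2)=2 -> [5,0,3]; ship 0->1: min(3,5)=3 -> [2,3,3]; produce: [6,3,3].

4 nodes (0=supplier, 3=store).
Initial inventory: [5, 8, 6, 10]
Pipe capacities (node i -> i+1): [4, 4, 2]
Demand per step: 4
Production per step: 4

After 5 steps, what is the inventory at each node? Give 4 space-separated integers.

Step 1: demand=4,sold=4 ship[2->3]=2 ship[1->2]=4 ship[0->1]=4 prod=4 -> inv=[5 8 8 8]
Step 2: demand=4,sold=4 ship[2->3]=2 ship[1->2]=4 ship[0->1]=4 prod=4 -> inv=[5 8 10 6]
Step 3: demand=4,sold=4 ship[2->3]=2 ship[1->2]=4 ship[0->1]=4 prod=4 -> inv=[5 8 12 4]
Step 4: demand=4,sold=4 ship[2->3]=2 ship[1->2]=4 ship[0->1]=4 prod=4 -> inv=[5 8 14 2]
Step 5: demand=4,sold=2 ship[2->3]=2 ship[1->2]=4 ship[0->1]=4 prod=4 -> inv=[5 8 16 2]

5 8 16 2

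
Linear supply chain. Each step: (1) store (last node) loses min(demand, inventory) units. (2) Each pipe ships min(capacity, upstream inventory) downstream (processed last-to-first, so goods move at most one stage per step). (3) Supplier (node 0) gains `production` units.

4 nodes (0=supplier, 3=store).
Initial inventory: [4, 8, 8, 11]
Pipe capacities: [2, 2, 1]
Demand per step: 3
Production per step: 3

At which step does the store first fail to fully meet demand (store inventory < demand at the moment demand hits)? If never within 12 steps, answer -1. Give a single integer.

Step 1: demand=3,sold=3 ship[2->3]=1 ship[1->2]=2 ship[0->1]=2 prod=3 -> [5 8 9 9]
Step 2: demand=3,sold=3 ship[2->3]=1 ship[1->2]=2 ship[0->1]=2 prod=3 -> [6 8 10 7]
Step 3: demand=3,sold=3 ship[2->3]=1 ship[1->2]=2 ship[0->1]=2 prod=3 -> [7 8 11 5]
Step 4: demand=3,sold=3 ship[2->3]=1 ship[1->2]=2 ship[0->1]=2 prod=3 -> [8 8 12 3]
Step 5: demand=3,sold=3 ship[2->3]=1 ship[1->2]=2 ship[0->1]=2 prod=3 -> [9 8 13 1]
Step 6: demand=3,sold=1 ship[2->3]=1 ship[1->2]=2 ship[0->1]=2 prod=3 -> [10 8 14 1]
Step 7: demand=3,sold=1 ship[2->3]=1 ship[1->2]=2 ship[0->1]=2 prod=3 -> [11 8 15 1]
Step 8: demand=3,sold=1 ship[2->3]=1 ship[1->2]=2 ship[0->1]=2 prod=3 -> [12 8 16 1]
Step 9: demand=3,sold=1 ship[2->3]=1 ship[1->2]=2 ship[0->1]=2 prod=3 -> [13 8 17 1]
Step 10: demand=3,sold=1 ship[2->3]=1 ship[1->2]=2 ship[0->1]=2 prod=3 -> [14 8 18 1]
Step 11: demand=3,sold=1 ship[2->3]=1 ship[1->2]=2 ship[0->1]=2 prod=3 -> [15 8 19 1]
Step 12: demand=3,sold=1 ship[2->3]=1 ship[1->2]=2 ship[0->1]=2 prod=3 -> [16 8 20 1]
First stockout at step 6

6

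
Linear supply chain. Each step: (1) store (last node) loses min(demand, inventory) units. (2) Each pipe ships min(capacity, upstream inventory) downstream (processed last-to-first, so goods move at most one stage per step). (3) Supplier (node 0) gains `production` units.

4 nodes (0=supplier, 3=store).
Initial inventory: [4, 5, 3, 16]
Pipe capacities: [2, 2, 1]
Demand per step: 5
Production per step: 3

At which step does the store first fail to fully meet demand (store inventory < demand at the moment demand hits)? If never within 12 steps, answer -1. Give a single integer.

Step 1: demand=5,sold=5 ship[2->3]=1 ship[1->2]=2 ship[0->1]=2 prod=3 -> [5 5 4 12]
Step 2: demand=5,sold=5 ship[2->3]=1 ship[1->2]=2 ship[0->1]=2 prod=3 -> [6 5 5 8]
Step 3: demand=5,sold=5 ship[2->3]=1 ship[1->2]=2 ship[0->1]=2 prod=3 -> [7 5 6 4]
Step 4: demand=5,sold=4 ship[2->3]=1 ship[1->2]=2 ship[0->1]=2 prod=3 -> [8 5 7 1]
Step 5: demand=5,sold=1 ship[2->3]=1 ship[1->2]=2 ship[0->1]=2 prod=3 -> [9 5 8 1]
Step 6: demand=5,sold=1 ship[2->3]=1 ship[1->2]=2 ship[0->1]=2 prod=3 -> [10 5 9 1]
Step 7: demand=5,sold=1 ship[2->3]=1 ship[1->2]=2 ship[0->1]=2 prod=3 -> [11 5 10 1]
Step 8: demand=5,sold=1 ship[2->3]=1 ship[1->2]=2 ship[0->1]=2 prod=3 -> [12 5 11 1]
Step 9: demand=5,sold=1 ship[2->3]=1 ship[1->2]=2 ship[0->1]=2 prod=3 -> [13 5 12 1]
Step 10: demand=5,sold=1 ship[2->3]=1 ship[1->2]=2 ship[0->1]=2 prod=3 -> [14 5 13 1]
Step 11: demand=5,sold=1 ship[2->3]=1 ship[1->2]=2 ship[0->1]=2 prod=3 -> [15 5 14 1]
Step 12: demand=5,sold=1 ship[2->3]=1 ship[1->2]=2 ship[0->1]=2 prod=3 -> [16 5 15 1]
First stockout at step 4

4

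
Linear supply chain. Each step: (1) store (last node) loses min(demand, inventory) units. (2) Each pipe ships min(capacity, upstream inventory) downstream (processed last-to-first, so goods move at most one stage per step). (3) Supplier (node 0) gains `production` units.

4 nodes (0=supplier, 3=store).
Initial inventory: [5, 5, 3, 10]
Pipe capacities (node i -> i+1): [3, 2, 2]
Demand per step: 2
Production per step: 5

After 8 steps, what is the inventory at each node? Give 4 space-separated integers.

Step 1: demand=2,sold=2 ship[2->3]=2 ship[1->2]=2 ship[0->1]=3 prod=5 -> inv=[7 6 3 10]
Step 2: demand=2,sold=2 ship[2->3]=2 ship[1->2]=2 ship[0->1]=3 prod=5 -> inv=[9 7 3 10]
Step 3: demand=2,sold=2 ship[2->3]=2 ship[1->2]=2 ship[0->1]=3 prod=5 -> inv=[11 8 3 10]
Step 4: demand=2,sold=2 ship[2->3]=2 ship[1->2]=2 ship[0->1]=3 prod=5 -> inv=[13 9 3 10]
Step 5: demand=2,sold=2 ship[2->3]=2 ship[1->2]=2 ship[0->1]=3 prod=5 -> inv=[15 10 3 10]
Step 6: demand=2,sold=2 ship[2->3]=2 ship[1->2]=2 ship[0->1]=3 prod=5 -> inv=[17 11 3 10]
Step 7: demand=2,sold=2 ship[2->3]=2 ship[1->2]=2 ship[0->1]=3 prod=5 -> inv=[19 12 3 10]
Step 8: demand=2,sold=2 ship[2->3]=2 ship[1->2]=2 ship[0->1]=3 prod=5 -> inv=[21 13 3 10]

21 13 3 10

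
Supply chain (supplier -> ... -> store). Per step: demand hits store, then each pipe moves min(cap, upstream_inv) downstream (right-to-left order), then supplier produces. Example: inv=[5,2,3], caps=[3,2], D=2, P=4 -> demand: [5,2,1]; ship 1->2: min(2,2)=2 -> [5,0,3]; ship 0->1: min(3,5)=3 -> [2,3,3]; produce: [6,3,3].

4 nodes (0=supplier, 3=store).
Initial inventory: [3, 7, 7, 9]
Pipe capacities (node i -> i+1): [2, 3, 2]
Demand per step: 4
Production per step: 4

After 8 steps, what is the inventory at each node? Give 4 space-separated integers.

Step 1: demand=4,sold=4 ship[2->3]=2 ship[1->2]=3 ship[0->1]=2 prod=4 -> inv=[5 6 8 7]
Step 2: demand=4,sold=4 ship[2->3]=2 ship[1->2]=3 ship[0->1]=2 prod=4 -> inv=[7 5 9 5]
Step 3: demand=4,sold=4 ship[2->3]=2 ship[1->2]=3 ship[0->1]=2 prod=4 -> inv=[9 4 10 3]
Step 4: demand=4,sold=3 ship[2->3]=2 ship[1->2]=3 ship[0->1]=2 prod=4 -> inv=[11 3 11 2]
Step 5: demand=4,sold=2 ship[2->3]=2 ship[1->2]=3 ship[0->1]=2 prod=4 -> inv=[13 2 12 2]
Step 6: demand=4,sold=2 ship[2->3]=2 ship[1->2]=2 ship[0->1]=2 prod=4 -> inv=[15 2 12 2]
Step 7: demand=4,sold=2 ship[2->3]=2 ship[1->2]=2 ship[0->1]=2 prod=4 -> inv=[17 2 12 2]
Step 8: demand=4,sold=2 ship[2->3]=2 ship[1->2]=2 ship[0->1]=2 prod=4 -> inv=[19 2 12 2]

19 2 12 2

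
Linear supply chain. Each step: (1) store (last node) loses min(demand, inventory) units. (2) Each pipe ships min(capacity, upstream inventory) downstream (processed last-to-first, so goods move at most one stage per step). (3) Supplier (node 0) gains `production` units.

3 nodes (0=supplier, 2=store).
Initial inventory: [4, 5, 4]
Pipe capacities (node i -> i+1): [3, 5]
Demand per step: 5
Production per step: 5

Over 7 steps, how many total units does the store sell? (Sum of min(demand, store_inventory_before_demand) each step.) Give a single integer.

Step 1: sold=4 (running total=4) -> [6 3 5]
Step 2: sold=5 (running total=9) -> [8 3 3]
Step 3: sold=3 (running total=12) -> [10 3 3]
Step 4: sold=3 (running total=15) -> [12 3 3]
Step 5: sold=3 (running total=18) -> [14 3 3]
Step 6: sold=3 (running total=21) -> [16 3 3]
Step 7: sold=3 (running total=24) -> [18 3 3]

Answer: 24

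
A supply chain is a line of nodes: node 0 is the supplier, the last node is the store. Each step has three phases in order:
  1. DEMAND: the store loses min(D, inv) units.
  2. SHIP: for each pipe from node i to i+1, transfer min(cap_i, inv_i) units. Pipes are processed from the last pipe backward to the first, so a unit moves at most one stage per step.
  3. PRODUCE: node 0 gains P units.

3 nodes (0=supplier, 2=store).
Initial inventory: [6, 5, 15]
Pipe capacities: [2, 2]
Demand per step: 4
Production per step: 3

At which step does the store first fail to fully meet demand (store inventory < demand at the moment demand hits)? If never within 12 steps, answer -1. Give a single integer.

Step 1: demand=4,sold=4 ship[1->2]=2 ship[0->1]=2 prod=3 -> [7 5 13]
Step 2: demand=4,sold=4 ship[1->2]=2 ship[0->1]=2 prod=3 -> [8 5 11]
Step 3: demand=4,sold=4 ship[1->2]=2 ship[0->1]=2 prod=3 -> [9 5 9]
Step 4: demand=4,sold=4 ship[1->2]=2 ship[0->1]=2 prod=3 -> [10 5 7]
Step 5: demand=4,sold=4 ship[1->2]=2 ship[0->1]=2 prod=3 -> [11 5 5]
Step 6: demand=4,sold=4 ship[1->2]=2 ship[0->1]=2 prod=3 -> [12 5 3]
Step 7: demand=4,sold=3 ship[1->2]=2 ship[0->1]=2 prod=3 -> [13 5 2]
Step 8: demand=4,sold=2 ship[1->2]=2 ship[0->1]=2 prod=3 -> [14 5 2]
Step 9: demand=4,sold=2 ship[1->2]=2 ship[0->1]=2 prod=3 -> [15 5 2]
Step 10: demand=4,sold=2 ship[1->2]=2 ship[0->1]=2 prod=3 -> [16 5 2]
Step 11: demand=4,sold=2 ship[1->2]=2 ship[0->1]=2 prod=3 -> [17 5 2]
Step 12: demand=4,sold=2 ship[1->2]=2 ship[0->1]=2 prod=3 -> [18 5 2]
First stockout at step 7

7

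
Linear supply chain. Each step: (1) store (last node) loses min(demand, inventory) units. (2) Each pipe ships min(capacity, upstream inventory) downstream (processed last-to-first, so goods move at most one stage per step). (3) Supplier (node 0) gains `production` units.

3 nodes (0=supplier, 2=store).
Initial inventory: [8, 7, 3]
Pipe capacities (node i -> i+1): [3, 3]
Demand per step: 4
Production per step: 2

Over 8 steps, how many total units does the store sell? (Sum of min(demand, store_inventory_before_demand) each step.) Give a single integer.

Answer: 24

Derivation:
Step 1: sold=3 (running total=3) -> [7 7 3]
Step 2: sold=3 (running total=6) -> [6 7 3]
Step 3: sold=3 (running total=9) -> [5 7 3]
Step 4: sold=3 (running total=12) -> [4 7 3]
Step 5: sold=3 (running total=15) -> [3 7 3]
Step 6: sold=3 (running total=18) -> [2 7 3]
Step 7: sold=3 (running total=21) -> [2 6 3]
Step 8: sold=3 (running total=24) -> [2 5 3]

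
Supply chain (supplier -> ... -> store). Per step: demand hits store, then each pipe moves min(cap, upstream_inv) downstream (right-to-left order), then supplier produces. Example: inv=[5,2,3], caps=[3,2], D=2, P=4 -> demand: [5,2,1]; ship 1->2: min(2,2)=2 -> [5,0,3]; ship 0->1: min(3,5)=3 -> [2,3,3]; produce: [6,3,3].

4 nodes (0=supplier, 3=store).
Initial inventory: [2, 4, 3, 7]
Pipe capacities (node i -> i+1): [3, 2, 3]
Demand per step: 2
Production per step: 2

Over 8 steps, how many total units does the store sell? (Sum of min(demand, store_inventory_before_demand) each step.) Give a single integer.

Answer: 16

Derivation:
Step 1: sold=2 (running total=2) -> [2 4 2 8]
Step 2: sold=2 (running total=4) -> [2 4 2 8]
Step 3: sold=2 (running total=6) -> [2 4 2 8]
Step 4: sold=2 (running total=8) -> [2 4 2 8]
Step 5: sold=2 (running total=10) -> [2 4 2 8]
Step 6: sold=2 (running total=12) -> [2 4 2 8]
Step 7: sold=2 (running total=14) -> [2 4 2 8]
Step 8: sold=2 (running total=16) -> [2 4 2 8]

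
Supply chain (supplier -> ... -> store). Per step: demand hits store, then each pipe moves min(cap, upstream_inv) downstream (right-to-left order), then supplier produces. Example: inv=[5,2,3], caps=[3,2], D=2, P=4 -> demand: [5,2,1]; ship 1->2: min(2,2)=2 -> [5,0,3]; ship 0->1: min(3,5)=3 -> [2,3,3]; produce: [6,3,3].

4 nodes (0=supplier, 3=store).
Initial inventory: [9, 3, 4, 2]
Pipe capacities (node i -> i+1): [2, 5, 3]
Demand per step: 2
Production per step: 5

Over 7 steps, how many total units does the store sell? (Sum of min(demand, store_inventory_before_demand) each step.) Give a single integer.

Answer: 14

Derivation:
Step 1: sold=2 (running total=2) -> [12 2 4 3]
Step 2: sold=2 (running total=4) -> [15 2 3 4]
Step 3: sold=2 (running total=6) -> [18 2 2 5]
Step 4: sold=2 (running total=8) -> [21 2 2 5]
Step 5: sold=2 (running total=10) -> [24 2 2 5]
Step 6: sold=2 (running total=12) -> [27 2 2 5]
Step 7: sold=2 (running total=14) -> [30 2 2 5]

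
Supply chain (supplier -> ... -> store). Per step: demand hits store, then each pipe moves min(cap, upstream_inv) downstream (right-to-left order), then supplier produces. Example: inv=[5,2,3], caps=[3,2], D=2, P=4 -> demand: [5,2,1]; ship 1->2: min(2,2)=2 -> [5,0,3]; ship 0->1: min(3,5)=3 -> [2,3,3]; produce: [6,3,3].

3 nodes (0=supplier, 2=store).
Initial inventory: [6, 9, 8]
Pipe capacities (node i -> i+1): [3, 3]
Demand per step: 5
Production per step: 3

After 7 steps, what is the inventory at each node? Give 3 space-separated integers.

Step 1: demand=5,sold=5 ship[1->2]=3 ship[0->1]=3 prod=3 -> inv=[6 9 6]
Step 2: demand=5,sold=5 ship[1->2]=3 ship[0->1]=3 prod=3 -> inv=[6 9 4]
Step 3: demand=5,sold=4 ship[1->2]=3 ship[0->1]=3 prod=3 -> inv=[6 9 3]
Step 4: demand=5,sold=3 ship[1->2]=3 ship[0->1]=3 prod=3 -> inv=[6 9 3]
Step 5: demand=5,sold=3 ship[1->2]=3 ship[0->1]=3 prod=3 -> inv=[6 9 3]
Step 6: demand=5,sold=3 ship[1->2]=3 ship[0->1]=3 prod=3 -> inv=[6 9 3]
Step 7: demand=5,sold=3 ship[1->2]=3 ship[0->1]=3 prod=3 -> inv=[6 9 3]

6 9 3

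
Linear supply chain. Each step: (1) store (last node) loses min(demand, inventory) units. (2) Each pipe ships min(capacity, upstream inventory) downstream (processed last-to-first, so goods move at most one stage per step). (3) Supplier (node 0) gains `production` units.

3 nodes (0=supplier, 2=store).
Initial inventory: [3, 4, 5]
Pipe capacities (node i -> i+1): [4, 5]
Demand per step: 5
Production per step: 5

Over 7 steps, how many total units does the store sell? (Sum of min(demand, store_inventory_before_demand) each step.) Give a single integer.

Answer: 28

Derivation:
Step 1: sold=5 (running total=5) -> [5 3 4]
Step 2: sold=4 (running total=9) -> [6 4 3]
Step 3: sold=3 (running total=12) -> [7 4 4]
Step 4: sold=4 (running total=16) -> [8 4 4]
Step 5: sold=4 (running total=20) -> [9 4 4]
Step 6: sold=4 (running total=24) -> [10 4 4]
Step 7: sold=4 (running total=28) -> [11 4 4]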